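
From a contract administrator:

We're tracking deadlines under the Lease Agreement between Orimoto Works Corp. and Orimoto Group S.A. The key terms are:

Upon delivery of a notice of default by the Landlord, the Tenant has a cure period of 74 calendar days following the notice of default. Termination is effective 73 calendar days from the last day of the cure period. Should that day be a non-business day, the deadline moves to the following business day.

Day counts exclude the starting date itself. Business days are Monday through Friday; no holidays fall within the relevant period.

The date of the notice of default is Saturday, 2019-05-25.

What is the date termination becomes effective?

The last day of the cure period: 74 calendar days after 2019-05-25 is 2019-08-07.
The date termination becomes effective: 73 calendar days after 2019-08-07 is 2019-10-19. That falls on a Saturday, so it rolls to the next business day, Monday, 2019-10-21.

2019-10-21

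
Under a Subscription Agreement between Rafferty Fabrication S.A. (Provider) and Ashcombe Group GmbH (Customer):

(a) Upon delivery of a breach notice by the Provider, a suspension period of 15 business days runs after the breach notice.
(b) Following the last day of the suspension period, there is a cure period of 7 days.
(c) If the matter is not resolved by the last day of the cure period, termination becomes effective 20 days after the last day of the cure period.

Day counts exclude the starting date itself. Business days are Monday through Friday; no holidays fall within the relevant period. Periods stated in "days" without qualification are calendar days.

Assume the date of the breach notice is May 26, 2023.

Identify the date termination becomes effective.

July 13, 2023

From Friday, May 26, 2023, 15 business days (May 29, May 30, May 31, Jun 1, …, Jun 14, Jun 15, Jun 16, skipping weekends) brings us to Friday, June 16, 2023, which is the last day of the suspension period.
The last day of the cure period: 7 calendar days after June 16, 2023 is June 23, 2023.
The date termination becomes effective: 20 calendar days after June 23, 2023 is July 13, 2023.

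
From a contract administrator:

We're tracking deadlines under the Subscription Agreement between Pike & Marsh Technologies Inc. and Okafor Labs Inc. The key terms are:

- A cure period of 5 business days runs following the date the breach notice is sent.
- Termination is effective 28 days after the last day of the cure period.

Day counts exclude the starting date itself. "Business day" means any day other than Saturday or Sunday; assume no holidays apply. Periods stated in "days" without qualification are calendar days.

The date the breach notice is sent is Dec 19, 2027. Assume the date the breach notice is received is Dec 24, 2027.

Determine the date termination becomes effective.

From Sunday, Dec 19, 2027, 5 business days (Dec 20, Dec 21, Dec 22, Dec 23, Dec 24, skipping weekends) brings us to Friday, Dec 24, 2027, which is the last day of the cure period.
Adding 28 calendar days to Dec 24, 2027 gives Jan 21, 2028, which is the date termination becomes effective.

Jan 21, 2028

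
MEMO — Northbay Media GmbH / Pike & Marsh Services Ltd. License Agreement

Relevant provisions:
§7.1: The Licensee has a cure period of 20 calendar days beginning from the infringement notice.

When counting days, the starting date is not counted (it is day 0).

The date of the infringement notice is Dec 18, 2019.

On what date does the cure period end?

Jan 7, 2020

Adding 20 calendar days to Dec 18, 2019 gives Jan 7, 2020, which is the last day of the cure period.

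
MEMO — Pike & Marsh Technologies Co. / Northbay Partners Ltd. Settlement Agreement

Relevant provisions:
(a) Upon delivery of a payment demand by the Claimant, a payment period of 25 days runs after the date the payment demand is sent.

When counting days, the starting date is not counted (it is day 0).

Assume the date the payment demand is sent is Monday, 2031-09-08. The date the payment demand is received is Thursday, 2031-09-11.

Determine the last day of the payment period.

Adding 25 calendar days to 2031-09-08 gives 2031-10-03, which is the last day of the payment period.

2031-10-03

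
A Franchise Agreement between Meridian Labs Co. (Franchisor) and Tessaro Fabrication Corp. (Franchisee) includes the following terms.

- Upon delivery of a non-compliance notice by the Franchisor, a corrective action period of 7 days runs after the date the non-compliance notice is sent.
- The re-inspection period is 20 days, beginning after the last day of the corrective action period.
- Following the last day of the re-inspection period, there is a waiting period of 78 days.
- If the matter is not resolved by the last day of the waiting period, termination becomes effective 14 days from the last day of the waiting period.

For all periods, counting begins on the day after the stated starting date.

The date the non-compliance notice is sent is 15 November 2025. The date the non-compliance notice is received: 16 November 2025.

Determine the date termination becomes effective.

14 March 2026

The last day of the corrective action period: 15 November 2025 + 7 days = 22 November 2025.
The last day of the re-inspection period: 20 calendar days after 22 November 2025 is 12 December 2025.
The last day of the waiting period: 12 December 2025 + 78 days = 28 February 2026.
Adding 14 calendar days to 28 February 2026 gives 14 March 2026, which is the date termination becomes effective.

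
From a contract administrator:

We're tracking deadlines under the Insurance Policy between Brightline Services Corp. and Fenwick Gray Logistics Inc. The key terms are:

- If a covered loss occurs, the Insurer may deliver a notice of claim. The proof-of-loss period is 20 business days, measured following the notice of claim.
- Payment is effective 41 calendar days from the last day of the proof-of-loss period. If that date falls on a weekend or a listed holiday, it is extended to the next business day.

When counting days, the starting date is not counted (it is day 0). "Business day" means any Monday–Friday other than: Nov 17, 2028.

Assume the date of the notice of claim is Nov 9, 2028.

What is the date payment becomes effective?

Jan 18, 2029

From Thursday, Nov 9, 2028, 20 business days (Nov 10, Nov 13, Nov 14, Nov 15, …, Dec 6, Dec 7, Dec 8, skipping weekends and the listed holiday on Nov 17) brings us to Friday, Dec 8, 2028, which is the last day of the proof-of-loss period.
The date payment becomes effective: 41 calendar days after Dec 8, 2028 is Jan 18, 2029. Jan 18, 2029 is a Thursday and is not a listed holiday, so no roll-forward applies.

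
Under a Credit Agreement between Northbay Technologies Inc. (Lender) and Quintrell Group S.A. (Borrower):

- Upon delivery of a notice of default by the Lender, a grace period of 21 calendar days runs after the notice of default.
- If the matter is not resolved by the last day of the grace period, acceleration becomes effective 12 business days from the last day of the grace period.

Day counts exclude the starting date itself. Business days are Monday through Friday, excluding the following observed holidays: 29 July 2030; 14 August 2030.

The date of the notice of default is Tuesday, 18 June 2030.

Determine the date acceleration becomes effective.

25 July 2030

The last day of the grace period: 18 June 2030 + 21 days = 9 July 2030.
The date acceleration becomes effective: 12 business days after Tuesday, 9 July 2030, skipping weekends — Jul 10, Jul 11, Jul 12, Jul 15, …, Jul 23, Jul 24, Jul 25 — lands on Thursday, 25 July 2030.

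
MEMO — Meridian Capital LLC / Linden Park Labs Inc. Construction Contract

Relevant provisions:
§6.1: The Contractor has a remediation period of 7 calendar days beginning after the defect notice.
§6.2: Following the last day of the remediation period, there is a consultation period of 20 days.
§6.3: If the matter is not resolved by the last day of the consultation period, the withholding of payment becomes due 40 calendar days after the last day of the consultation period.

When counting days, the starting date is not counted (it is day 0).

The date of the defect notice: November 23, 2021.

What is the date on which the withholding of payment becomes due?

January 29, 2022

Adding 7 calendar days to November 23, 2021 gives November 30, 2021, which is the last day of the remediation period.
The last day of the consultation period: November 30, 2021 + 20 days = December 20, 2021.
Adding 40 calendar days to December 20, 2021 gives January 29, 2022, which is the date on which the withholding of payment becomes due.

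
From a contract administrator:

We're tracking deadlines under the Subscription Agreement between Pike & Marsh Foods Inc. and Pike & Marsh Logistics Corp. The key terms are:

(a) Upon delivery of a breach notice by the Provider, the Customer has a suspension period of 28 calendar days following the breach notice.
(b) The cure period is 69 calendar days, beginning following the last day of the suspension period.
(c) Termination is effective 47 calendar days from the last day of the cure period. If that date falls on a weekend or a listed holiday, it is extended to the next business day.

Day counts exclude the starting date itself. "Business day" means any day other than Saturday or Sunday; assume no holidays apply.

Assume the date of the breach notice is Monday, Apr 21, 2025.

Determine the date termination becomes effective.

Adding 28 calendar days to Apr 21, 2025 gives May 19, 2025, which is the last day of the suspension period.
Adding 69 calendar days to May 19, 2025 gives Jul 27, 2025, which is the last day of the cure period.
Adding 47 calendar days to Jul 27, 2025 gives Sep 12, 2025, which is the date termination becomes effective. Sep 12, 2025 is a Friday, so no roll-forward applies.

Sep 12, 2025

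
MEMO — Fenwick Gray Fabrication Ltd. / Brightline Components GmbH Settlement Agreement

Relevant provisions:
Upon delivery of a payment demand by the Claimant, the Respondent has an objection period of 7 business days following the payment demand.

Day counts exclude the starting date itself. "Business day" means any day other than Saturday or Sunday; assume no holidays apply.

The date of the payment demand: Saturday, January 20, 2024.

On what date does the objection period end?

From Saturday, January 20, 2024, 7 business days (Jan 22, Jan 23, Jan 24, Jan 25, Jan 26, Jan 29, Jan 30, skipping weekends) brings us to Tuesday, January 30, 2024, which is the last day of the objection period.

January 30, 2024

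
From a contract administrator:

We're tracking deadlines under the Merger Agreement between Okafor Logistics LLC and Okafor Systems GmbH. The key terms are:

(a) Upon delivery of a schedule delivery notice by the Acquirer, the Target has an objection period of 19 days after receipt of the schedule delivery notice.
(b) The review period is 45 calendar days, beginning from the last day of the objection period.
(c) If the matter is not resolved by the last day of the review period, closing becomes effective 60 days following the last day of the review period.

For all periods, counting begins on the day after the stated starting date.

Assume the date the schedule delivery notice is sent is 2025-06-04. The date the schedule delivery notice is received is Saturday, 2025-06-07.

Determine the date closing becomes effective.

2025-10-09

The last day of the objection period: 19 calendar days after 2025-06-07 is 2025-06-26.
The last day of the review period: 45 calendar days after 2025-06-26 is 2025-08-10.
The date closing becomes effective: 60 calendar days after 2025-08-10 is 2025-10-09.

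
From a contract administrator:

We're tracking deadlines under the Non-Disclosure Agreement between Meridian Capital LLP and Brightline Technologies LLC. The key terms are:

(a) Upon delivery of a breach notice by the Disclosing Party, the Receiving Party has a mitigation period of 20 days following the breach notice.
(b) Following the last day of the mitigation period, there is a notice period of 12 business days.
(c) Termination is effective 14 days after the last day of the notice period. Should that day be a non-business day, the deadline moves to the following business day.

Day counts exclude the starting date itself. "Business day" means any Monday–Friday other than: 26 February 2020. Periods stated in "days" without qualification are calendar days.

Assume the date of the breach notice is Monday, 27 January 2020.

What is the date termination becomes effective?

The last day of the mitigation period: 27 January 2020 + 20 days = 16 February 2020.
The last day of the notice period: 12 business days after Sunday, 16 February 2020, skipping weekends and the listed holiday on Feb 26 — Feb 17, Feb 18, Feb 19, Feb 20, …, Mar 2, Mar 3, Mar 4 — lands on Wednesday, 4 March 2020.
The date termination becomes effective: 14 calendar days after 4 March 2020 is 18 March 2020. 18 March 2020 is a Wednesday and is not a listed holiday, so no roll-forward applies.

18 March 2020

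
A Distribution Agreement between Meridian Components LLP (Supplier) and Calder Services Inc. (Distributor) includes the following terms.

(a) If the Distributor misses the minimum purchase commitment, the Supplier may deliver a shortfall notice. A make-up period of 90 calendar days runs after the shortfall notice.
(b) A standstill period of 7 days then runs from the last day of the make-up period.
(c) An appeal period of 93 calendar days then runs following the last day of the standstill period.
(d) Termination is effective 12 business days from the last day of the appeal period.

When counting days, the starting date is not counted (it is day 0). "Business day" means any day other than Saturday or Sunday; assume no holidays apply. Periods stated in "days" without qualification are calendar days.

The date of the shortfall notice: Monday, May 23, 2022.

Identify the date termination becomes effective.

The last day of the make-up period: May 23, 2022 + 90 days = August 21, 2022.
The last day of the standstill period: 7 calendar days after August 21, 2022 is August 28, 2022.
The last day of the appeal period: August 28, 2022 + 93 days = November 29, 2022.
The date termination becomes effective: counting 12 business days from Tuesday, November 29, 2022 (Nov 30, Dec 1, Dec 2, Dec 5, …, Dec 13, Dec 14, Dec 15, skipping weekends) reaches Thursday, December 15, 2022.

December 15, 2022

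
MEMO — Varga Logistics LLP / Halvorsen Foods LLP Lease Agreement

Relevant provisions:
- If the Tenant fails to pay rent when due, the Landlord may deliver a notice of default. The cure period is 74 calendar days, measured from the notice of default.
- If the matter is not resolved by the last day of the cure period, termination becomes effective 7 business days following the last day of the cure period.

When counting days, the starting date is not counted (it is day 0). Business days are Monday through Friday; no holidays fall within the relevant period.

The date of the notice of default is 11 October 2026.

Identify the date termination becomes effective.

The last day of the cure period: 74 calendar days after 11 October 2026 is 24 December 2026.
The date termination becomes effective: 7 business days after Thursday, 24 December 2026, skipping weekends — Dec 25, Dec 28, Dec 29, Dec 30, Dec 31, Jan 1, Jan 4 — lands on Monday, 4 January 2027.

4 January 2027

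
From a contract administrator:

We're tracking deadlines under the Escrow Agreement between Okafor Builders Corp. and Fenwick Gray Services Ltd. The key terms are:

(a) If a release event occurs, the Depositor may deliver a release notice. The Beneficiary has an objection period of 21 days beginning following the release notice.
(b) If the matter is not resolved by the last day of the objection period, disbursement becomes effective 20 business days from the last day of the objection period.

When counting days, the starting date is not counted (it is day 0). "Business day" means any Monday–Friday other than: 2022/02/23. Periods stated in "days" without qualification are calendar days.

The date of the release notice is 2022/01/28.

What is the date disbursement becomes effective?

The last day of the objection period: 21 calendar days after 2022/01/28 is 2022/02/18.
From Friday, 2022/02/18, 20 business days (Feb 21, Feb 22, Feb 24, Feb 25, …, Mar 17, Mar 18, Mar 21, skipping weekends and the listed holiday on Feb 23) brings us to Monday, 2022/03/21, which is the date disbursement becomes effective.

2022/03/21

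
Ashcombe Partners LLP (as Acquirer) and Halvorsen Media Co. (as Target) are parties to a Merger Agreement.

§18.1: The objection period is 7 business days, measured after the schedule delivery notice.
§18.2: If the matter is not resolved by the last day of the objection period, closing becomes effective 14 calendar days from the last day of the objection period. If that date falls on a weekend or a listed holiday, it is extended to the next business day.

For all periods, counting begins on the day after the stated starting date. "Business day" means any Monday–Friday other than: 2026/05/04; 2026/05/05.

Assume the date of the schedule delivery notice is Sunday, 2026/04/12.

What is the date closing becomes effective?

2026/05/06

The last day of the objection period: 7 business days after Sunday, 2026/04/12, skipping weekends — Apr 13, Apr 14, Apr 15, Apr 16, Apr 17, Apr 20, Apr 21 — lands on Tuesday, 2026/04/21.
Adding 14 calendar days to 2026/04/21 gives 2026/05/05, which is the date closing becomes effective. That falls on Tuesday, a listed holiday, so it rolls to the next business day, Wednesday, 2026/05/06.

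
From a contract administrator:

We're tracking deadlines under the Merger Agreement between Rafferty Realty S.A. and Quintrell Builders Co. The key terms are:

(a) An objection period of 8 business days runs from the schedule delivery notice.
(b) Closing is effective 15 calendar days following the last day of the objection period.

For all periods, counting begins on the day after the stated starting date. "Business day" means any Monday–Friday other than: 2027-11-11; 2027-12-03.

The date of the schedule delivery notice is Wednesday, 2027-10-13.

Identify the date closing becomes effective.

From Wednesday, 2027-10-13, 8 business days (Oct 14, Oct 15, Oct 18, Oct 19, Oct 20, Oct 21, Oct 22, Oct 25, skipping weekends) brings us to Monday, 2027-10-25, which is the last day of the objection period.
Adding 15 calendar days to 2027-10-25 gives 2027-11-09, which is the date closing becomes effective.

2027-11-09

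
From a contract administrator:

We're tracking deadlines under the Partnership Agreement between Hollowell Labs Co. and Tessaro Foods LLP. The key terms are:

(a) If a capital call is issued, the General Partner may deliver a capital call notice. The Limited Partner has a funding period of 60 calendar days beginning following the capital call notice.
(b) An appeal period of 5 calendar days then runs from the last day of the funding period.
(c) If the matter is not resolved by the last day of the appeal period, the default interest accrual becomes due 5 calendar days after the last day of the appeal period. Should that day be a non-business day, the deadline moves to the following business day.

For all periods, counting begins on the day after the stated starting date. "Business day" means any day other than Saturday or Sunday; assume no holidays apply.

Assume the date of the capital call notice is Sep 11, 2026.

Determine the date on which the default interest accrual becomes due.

Nov 20, 2026

The last day of the funding period: 60 calendar days after Sep 11, 2026 is Nov 10, 2026.
Adding 5 calendar days to Nov 10, 2026 gives Nov 15, 2026, which is the last day of the appeal period.
Adding 5 calendar days to Nov 15, 2026 gives Nov 20, 2026, which is the date on which the default interest accrual becomes due. Nov 20, 2026 is a Friday, so no roll-forward applies.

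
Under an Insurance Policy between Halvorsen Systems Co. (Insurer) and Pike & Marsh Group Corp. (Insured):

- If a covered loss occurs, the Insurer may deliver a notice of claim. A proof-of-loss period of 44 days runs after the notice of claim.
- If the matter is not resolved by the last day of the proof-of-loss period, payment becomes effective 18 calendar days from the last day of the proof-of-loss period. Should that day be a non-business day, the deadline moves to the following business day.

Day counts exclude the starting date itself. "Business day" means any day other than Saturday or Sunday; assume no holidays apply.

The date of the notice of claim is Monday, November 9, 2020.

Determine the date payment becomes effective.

January 11, 2021

The last day of the proof-of-loss period: 44 calendar days after November 9, 2020 is December 23, 2020.
Adding 18 calendar days to December 23, 2020 gives January 10, 2021, which is the date payment becomes effective. That falls on a Sunday, so it rolls to the next business day, Monday, January 11, 2021.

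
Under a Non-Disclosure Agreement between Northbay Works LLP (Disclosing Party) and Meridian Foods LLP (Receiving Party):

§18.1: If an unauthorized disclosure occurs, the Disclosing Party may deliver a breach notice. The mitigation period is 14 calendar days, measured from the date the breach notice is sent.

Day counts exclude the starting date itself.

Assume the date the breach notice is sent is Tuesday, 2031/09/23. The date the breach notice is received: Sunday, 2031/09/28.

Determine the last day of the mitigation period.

2031/10/07

The last day of the mitigation period: 2031/09/23 + 14 days = 2031/10/07.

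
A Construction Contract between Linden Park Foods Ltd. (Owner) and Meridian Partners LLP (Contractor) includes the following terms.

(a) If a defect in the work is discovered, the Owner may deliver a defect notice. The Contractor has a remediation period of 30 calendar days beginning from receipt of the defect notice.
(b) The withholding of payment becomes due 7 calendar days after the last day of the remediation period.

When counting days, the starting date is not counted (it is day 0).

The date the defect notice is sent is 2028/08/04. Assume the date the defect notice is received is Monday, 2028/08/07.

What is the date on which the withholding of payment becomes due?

The last day of the remediation period: 30 calendar days after 2028/08/07 is 2028/09/06.
The date on which the withholding of payment becomes due: 2028/09/06 + 7 days = 2028/09/13.

2028/09/13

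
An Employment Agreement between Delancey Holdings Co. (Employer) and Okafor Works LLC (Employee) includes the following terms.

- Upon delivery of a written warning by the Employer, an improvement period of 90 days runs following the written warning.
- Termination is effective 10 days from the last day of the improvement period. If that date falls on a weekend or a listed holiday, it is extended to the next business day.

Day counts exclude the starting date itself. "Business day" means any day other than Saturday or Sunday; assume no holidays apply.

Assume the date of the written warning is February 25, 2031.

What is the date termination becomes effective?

The last day of the improvement period: 90 calendar days after February 25, 2031 is May 26, 2031.
The date termination becomes effective: 10 calendar days after May 26, 2031 is June 5, 2031. June 5, 2031 is a Thursday, so no roll-forward applies.

June 5, 2031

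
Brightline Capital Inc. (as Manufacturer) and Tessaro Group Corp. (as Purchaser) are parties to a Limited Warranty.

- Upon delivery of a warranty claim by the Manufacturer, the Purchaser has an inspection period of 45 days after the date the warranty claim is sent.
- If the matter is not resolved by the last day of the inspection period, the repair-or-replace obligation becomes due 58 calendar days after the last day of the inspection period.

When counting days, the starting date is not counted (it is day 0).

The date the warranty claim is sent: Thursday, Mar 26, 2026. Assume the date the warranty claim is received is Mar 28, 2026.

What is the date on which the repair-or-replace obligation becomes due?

Jul 7, 2026

Adding 45 calendar days to Mar 26, 2026 gives May 10, 2026, which is the last day of the inspection period.
The date on which the repair-or-replace obligation becomes due: 58 calendar days after May 10, 2026 is Jul 7, 2026.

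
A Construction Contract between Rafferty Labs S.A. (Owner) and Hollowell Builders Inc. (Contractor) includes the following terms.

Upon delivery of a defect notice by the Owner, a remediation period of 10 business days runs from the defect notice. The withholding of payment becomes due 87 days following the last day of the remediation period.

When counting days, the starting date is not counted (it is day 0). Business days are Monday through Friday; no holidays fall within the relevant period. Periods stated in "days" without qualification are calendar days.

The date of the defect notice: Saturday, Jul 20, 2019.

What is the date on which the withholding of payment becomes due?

Oct 28, 2019

From Saturday, Jul 20, 2019, 10 business days (Jul 22, Jul 23, Jul 24, Jul 25, Jul 26, Jul 29, Jul 30, Jul 31, Aug 1, Aug 2, skipping weekends) brings us to Friday, Aug 2, 2019, which is the last day of the remediation period.
The date on which the withholding of payment becomes due: 87 calendar days after Aug 2, 2019 is Oct 28, 2019.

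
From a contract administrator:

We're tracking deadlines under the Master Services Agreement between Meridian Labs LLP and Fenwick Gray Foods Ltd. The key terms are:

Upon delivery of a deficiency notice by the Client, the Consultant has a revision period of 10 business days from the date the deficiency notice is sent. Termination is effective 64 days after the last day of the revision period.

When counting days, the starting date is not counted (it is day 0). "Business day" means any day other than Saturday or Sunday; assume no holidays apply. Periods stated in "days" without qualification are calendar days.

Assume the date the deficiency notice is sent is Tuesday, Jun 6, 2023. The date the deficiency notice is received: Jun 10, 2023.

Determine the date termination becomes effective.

From Tuesday, Jun 6, 2023, 10 business days (Jun 7, Jun 8, Jun 9, Jun 12, Jun 13, Jun 14, Jun 15, Jun 16, Jun 19, Jun 20, skipping weekends) brings us to Tuesday, Jun 20, 2023, which is the last day of the revision period.
The date termination becomes effective: 64 calendar days after Jun 20, 2023 is Aug 23, 2023.

Aug 23, 2023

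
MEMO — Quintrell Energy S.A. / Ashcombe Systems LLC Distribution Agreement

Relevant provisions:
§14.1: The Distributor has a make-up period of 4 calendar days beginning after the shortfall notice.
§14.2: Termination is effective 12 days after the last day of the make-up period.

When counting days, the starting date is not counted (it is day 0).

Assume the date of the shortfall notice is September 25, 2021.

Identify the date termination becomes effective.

Adding 4 calendar days to September 25, 2021 gives September 29, 2021, which is the last day of the make-up period.
The date termination becomes effective: 12 calendar days after September 29, 2021 is October 11, 2021.

October 11, 2021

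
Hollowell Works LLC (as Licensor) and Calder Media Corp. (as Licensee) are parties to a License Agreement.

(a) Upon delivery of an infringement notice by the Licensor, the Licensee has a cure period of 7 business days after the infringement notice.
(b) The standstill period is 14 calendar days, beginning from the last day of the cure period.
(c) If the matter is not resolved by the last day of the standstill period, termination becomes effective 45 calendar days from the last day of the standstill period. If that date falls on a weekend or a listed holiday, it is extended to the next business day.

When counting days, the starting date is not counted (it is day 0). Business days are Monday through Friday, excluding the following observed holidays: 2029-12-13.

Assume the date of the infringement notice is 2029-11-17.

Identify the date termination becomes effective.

From Saturday, 2029-11-17, 7 business days (Nov 19, Nov 20, Nov 21, Nov 22, Nov 23, Nov 26, Nov 27, skipping weekends) brings us to Tuesday, 2029-11-27, which is the last day of the cure period.
The last day of the standstill period: 2029-11-27 + 14 days = 2029-12-11.
The date termination becomes effective: 45 calendar days after 2029-12-11 is 2030-01-25. 2030-01-25 is a Friday and is not a listed holiday, so no roll-forward applies.

2030-01-25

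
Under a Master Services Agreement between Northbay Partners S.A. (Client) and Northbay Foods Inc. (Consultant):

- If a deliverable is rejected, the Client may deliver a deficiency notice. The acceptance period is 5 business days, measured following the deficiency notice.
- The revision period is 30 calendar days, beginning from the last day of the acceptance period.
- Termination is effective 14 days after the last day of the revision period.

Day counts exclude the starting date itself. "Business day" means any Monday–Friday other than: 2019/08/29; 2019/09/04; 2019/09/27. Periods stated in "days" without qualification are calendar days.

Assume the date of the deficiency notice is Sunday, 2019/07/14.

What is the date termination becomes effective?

2019/09/01

The last day of the acceptance period: 5 business days after Sunday, 2019/07/14, skipping weekends — Jul 15, Jul 16, Jul 17, Jul 18, Jul 19 — lands on Friday, 2019/07/19.
Adding 30 calendar days to 2019/07/19 gives 2019/08/18, which is the last day of the revision period.
The date termination becomes effective: 14 calendar days after 2019/08/18 is 2019/09/01.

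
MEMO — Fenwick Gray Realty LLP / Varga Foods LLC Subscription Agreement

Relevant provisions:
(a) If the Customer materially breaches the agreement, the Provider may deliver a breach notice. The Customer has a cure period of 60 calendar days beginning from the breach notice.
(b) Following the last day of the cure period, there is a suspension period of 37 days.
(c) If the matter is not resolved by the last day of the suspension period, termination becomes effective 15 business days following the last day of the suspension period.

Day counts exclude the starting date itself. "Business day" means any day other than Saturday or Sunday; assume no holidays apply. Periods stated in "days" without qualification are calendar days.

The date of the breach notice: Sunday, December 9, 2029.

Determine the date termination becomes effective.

The last day of the cure period: December 9, 2029 + 60 days = February 7, 2030.
The last day of the suspension period: February 7, 2030 + 37 days = March 16, 2030.
From Saturday, March 16, 2030, 15 business days (Mar 18, Mar 19, Mar 20, Mar 21, …, Apr 3, Apr 4, Apr 5, skipping weekends) brings us to Friday, April 5, 2030, which is the date termination becomes effective.

April 5, 2030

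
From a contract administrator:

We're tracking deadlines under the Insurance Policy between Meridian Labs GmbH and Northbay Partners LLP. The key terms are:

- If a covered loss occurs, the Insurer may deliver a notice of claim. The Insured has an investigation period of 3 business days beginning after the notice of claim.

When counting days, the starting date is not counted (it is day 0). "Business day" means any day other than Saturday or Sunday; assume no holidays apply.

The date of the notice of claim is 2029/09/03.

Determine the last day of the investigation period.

The last day of the investigation period: 3 business days after Monday, 2029/09/03, skipping weekends — Sep 4, Sep 5, Sep 6 — lands on Thursday, 2029/09/06.

2029/09/06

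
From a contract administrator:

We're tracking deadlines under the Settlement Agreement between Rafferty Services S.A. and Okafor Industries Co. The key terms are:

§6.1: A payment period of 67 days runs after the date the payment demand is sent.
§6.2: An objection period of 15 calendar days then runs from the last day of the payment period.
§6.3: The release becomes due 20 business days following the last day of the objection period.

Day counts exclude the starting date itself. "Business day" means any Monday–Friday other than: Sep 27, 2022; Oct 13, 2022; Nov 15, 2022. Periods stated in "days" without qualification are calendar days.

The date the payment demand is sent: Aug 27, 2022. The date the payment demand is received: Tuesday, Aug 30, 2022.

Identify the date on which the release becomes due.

Dec 15, 2022

The last day of the payment period: 67 calendar days after Aug 27, 2022 is Nov 2, 2022.
The last day of the objection period: 15 calendar days after Nov 2, 2022 is Nov 17, 2022.
From Thursday, Nov 17, 2022, 20 business days (Nov 18, Nov 21, Nov 22, Nov 23, …, Dec 13, Dec 14, Dec 15, skipping weekends) brings us to Thursday, Dec 15, 2022, which is the date on which the release becomes due.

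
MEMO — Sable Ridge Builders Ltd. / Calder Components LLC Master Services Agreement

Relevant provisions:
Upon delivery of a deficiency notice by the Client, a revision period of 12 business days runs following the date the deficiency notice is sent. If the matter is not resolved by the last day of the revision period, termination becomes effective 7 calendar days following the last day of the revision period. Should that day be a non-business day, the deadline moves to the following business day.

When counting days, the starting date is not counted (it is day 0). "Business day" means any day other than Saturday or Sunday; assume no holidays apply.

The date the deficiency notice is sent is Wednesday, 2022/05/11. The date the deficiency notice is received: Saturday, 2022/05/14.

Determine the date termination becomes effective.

The last day of the revision period: 12 business days after Wednesday, 2022/05/11, skipping weekends — May 12, May 13, May 16, May 17, …, May 25, May 26, May 27 — lands on Friday, 2022/05/27.
The date termination becomes effective: 2022/05/27 + 7 days = 2022/06/03. 2022/06/03 is a Friday, so no roll-forward applies.

2022/06/03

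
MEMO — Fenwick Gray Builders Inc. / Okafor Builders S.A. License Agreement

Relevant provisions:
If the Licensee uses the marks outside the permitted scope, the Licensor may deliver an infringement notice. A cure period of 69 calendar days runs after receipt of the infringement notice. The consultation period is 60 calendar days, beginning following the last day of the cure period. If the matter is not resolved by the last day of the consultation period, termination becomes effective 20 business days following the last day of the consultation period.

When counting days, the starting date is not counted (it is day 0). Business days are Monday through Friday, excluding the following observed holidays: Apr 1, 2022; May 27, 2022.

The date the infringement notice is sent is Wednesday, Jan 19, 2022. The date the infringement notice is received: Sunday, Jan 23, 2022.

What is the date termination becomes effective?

The last day of the cure period: 69 calendar days after Jan 23, 2022 is Apr 2, 2022.
Adding 60 calendar days to Apr 2, 2022 gives Jun 1, 2022, which is the last day of the consultation period.
The date termination becomes effective: counting 20 business days from Wednesday, Jun 1, 2022 (Jun 2, Jun 3, Jun 6, Jun 7, …, Jun 27, Jun 28, Jun 29, skipping weekends) reaches Wednesday, Jun 29, 2022.

Jun 29, 2022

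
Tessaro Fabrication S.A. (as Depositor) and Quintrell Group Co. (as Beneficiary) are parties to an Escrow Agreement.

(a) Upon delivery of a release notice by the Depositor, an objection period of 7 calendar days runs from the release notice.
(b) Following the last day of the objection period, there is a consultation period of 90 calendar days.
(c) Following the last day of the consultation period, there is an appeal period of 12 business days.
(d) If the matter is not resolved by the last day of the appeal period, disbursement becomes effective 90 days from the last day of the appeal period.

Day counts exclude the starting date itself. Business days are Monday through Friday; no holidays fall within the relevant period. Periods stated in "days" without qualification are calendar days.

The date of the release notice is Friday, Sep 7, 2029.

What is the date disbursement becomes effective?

The last day of the objection period: 7 calendar days after Sep 7, 2029 is Sep 14, 2029.
Adding 90 calendar days to Sep 14, 2029 gives Dec 13, 2029, which is the last day of the consultation period.
From Thursday, Dec 13, 2029, 12 business days (Dec 14, Dec 17, Dec 18, Dec 19, …, Dec 27, Dec 28, Dec 31, skipping weekends) brings us to Monday, Dec 31, 2029, which is the last day of the appeal period.
Adding 90 calendar days to Dec 31, 2029 gives Mar 31, 2030, which is the date disbursement becomes effective.

Mar 31, 2030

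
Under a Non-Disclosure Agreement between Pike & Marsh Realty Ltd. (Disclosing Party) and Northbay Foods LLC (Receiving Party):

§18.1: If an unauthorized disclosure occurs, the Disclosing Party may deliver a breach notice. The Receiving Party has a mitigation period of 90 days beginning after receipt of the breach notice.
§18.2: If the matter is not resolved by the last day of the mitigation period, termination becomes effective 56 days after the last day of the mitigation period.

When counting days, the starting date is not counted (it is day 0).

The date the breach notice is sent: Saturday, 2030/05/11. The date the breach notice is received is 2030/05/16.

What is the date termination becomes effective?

2030/10/09

The last day of the mitigation period: 90 calendar days after 2030/05/16 is 2030/08/14.
The date termination becomes effective: 2030/08/14 + 56 days = 2030/10/09.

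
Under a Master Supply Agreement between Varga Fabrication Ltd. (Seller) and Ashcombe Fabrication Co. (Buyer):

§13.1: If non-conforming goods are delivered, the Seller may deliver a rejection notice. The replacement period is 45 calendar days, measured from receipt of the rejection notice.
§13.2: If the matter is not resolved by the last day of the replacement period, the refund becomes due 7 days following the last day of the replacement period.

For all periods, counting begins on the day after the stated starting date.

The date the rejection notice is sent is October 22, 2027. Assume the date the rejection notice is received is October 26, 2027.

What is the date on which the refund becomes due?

December 17, 2027

Adding 45 calendar days to October 26, 2027 gives December 10, 2027, which is the last day of the replacement period.
The date on which the refund becomes due: 7 calendar days after December 10, 2027 is December 17, 2027.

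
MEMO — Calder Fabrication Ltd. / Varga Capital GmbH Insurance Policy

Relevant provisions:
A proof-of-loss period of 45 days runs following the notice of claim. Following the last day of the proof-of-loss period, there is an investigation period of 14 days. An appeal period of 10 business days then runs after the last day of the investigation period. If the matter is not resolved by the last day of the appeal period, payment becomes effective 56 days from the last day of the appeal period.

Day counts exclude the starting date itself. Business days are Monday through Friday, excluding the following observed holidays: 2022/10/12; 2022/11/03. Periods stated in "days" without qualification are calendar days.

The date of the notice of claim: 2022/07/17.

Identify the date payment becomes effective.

The last day of the proof-of-loss period: 2022/07/17 + 45 days = 2022/08/31.
The last day of the investigation period: 2022/08/31 + 14 days = 2022/09/14.
The last day of the appeal period: counting 10 business days from Wednesday, 2022/09/14 (Sep 15, Sep 16, Sep 19, Sep 20, Sep 21, Sep 22, Sep 23, Sep 26, Sep 27, Sep 28, skipping weekends) reaches Wednesday, 2022/09/28.
The date payment becomes effective: 56 calendar days after 2022/09/28 is 2022/11/23.

2022/11/23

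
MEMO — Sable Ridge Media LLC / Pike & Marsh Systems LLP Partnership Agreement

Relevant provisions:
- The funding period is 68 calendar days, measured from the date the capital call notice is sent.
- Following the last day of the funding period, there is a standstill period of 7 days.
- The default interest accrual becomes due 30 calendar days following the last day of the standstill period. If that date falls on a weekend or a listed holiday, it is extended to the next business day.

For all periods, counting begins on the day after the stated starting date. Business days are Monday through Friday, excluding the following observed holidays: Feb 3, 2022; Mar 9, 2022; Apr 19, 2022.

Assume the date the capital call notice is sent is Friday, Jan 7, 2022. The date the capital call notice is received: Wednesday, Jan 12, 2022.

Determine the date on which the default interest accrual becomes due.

The last day of the funding period: Jan 7, 2022 + 68 days = Mar 16, 2022.
Adding 7 calendar days to Mar 16, 2022 gives Mar 23, 2022, which is the last day of the standstill period.
The date on which the default interest accrual becomes due: Mar 23, 2022 + 30 days = Apr 22, 2022. Apr 22, 2022 is a Friday and is not a listed holiday, so no roll-forward applies.

Apr 22, 2022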